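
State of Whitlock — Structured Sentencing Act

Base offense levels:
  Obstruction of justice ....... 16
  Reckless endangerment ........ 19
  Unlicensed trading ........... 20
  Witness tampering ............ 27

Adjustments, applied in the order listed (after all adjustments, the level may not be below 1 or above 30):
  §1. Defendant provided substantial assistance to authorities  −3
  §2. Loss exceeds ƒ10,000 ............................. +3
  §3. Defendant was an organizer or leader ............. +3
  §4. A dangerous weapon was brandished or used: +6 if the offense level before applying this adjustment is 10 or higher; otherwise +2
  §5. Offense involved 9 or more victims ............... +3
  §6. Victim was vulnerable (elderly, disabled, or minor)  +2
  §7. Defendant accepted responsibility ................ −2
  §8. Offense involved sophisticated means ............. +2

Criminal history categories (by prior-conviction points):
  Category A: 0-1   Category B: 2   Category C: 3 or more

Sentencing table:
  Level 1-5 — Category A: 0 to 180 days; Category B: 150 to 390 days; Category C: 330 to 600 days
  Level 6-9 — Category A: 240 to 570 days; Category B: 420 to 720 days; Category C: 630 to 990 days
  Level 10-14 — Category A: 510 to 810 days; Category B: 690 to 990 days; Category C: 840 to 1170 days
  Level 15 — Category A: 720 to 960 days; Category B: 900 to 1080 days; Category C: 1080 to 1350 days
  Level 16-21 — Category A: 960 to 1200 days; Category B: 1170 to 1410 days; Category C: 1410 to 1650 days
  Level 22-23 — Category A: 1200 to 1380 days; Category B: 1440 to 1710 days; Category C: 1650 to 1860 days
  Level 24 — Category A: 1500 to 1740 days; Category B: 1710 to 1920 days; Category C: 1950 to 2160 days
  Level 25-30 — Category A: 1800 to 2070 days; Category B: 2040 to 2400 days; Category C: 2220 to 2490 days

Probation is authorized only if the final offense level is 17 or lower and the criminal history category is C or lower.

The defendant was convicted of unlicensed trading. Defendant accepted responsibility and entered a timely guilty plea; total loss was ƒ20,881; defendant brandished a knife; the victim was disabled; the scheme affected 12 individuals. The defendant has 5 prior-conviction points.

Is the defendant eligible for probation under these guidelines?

Base offense level for unlicensed trading: 20.
§2 applies: 20 + 3 = 23.
§4 applies (level before this adjustment is 23 ≥ 10, so +6): 23 + 6 = 29.
§5 applies: 29 + 3 = 32.
§6 applies: 32 + 2 = 34.
§7 applies: 34 − 2 = 32.
Level 32 exceeds the maximum of 30; capped at 30.
Final offense level: 30.
Criminal history: 5 prior points → Category C (3+).
Level 30 falls in the 25-30 band.
Grid: Level 25-30 × Category C = 2220-2490 days.
Probation check: level 30 > 17 and category C ≤ C → not eligible.

No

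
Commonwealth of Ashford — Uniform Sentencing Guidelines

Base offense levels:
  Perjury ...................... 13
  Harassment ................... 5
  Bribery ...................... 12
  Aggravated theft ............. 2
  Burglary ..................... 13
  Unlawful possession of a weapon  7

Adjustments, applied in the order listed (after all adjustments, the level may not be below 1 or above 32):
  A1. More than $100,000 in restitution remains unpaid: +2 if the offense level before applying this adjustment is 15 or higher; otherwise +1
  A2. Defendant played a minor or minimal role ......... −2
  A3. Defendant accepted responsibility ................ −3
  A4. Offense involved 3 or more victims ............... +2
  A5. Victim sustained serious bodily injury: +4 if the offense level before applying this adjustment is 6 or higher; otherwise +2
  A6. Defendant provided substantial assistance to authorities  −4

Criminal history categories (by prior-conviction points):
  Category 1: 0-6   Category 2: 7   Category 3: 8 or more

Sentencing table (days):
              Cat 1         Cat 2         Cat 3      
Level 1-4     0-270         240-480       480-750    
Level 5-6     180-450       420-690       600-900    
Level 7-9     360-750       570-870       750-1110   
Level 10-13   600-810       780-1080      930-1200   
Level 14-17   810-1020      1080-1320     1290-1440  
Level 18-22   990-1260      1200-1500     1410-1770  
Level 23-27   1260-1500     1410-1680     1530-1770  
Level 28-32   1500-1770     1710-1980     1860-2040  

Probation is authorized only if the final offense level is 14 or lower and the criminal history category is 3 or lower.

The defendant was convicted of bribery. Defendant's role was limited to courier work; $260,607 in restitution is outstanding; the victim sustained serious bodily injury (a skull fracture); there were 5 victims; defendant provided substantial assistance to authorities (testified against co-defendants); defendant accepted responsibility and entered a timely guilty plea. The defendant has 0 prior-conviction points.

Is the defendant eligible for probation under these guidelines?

Base offense level for bribery: 12.
A1 applies (level before this adjustment is 12 < 15, so +1): 12 + 1 = 13.
A2 applies: 13 − 2 = 11.
A3 applies: 11 − 3 = 8.
A4 applies: 8 + 2 = 10.
A5 applies (level before this adjustment is 10 ≥ 6, so +4): 10 + 4 = 14.
A6 applies: 14 − 4 = 10.
Final offense level: 10.
Criminal history: 0 prior points → Category 1 (0-6).
Level 10 falls in the 10-13 band.
Grid: Level 10-13 × Category 1 = 600-810 days.
Probation check: level 10 ≤ 14 and category 1 ≤ 3 → eligible.

Yes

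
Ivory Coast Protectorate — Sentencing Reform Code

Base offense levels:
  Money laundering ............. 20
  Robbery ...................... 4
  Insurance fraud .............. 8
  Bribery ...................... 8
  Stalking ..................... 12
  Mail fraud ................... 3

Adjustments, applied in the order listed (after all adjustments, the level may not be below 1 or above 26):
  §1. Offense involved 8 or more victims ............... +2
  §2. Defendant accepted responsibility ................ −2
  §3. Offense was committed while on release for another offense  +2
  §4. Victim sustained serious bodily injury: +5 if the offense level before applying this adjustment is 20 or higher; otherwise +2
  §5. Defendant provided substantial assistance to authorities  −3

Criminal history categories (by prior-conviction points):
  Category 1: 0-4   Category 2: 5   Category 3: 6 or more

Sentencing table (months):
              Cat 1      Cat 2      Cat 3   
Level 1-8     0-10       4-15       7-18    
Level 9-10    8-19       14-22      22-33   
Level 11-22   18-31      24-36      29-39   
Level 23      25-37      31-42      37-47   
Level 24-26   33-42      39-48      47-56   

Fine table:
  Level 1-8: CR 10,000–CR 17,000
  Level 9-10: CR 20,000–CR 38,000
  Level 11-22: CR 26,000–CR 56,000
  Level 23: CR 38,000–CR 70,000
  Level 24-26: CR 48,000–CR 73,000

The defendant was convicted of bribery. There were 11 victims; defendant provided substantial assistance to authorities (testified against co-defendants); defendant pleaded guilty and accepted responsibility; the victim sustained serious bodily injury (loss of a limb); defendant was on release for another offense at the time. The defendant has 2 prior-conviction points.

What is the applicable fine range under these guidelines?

CR 20,000–CR 38,000

Base offense level for bribery: 8.
§1 applies: 8 + 2 = 10.
§2 applies: 10 − 2 = 8.
§3 applies: 8 + 2 = 10.
§4 applies (level before this adjustment is 10 < 20, so +2): 10 + 2 = 12.
§5 applies: 12 − 3 = 9.
Final offense level: 9.
Level 9 falls in the 9-10 band.
Fine table: Level 9-10 → CR 20,000–CR 38,000.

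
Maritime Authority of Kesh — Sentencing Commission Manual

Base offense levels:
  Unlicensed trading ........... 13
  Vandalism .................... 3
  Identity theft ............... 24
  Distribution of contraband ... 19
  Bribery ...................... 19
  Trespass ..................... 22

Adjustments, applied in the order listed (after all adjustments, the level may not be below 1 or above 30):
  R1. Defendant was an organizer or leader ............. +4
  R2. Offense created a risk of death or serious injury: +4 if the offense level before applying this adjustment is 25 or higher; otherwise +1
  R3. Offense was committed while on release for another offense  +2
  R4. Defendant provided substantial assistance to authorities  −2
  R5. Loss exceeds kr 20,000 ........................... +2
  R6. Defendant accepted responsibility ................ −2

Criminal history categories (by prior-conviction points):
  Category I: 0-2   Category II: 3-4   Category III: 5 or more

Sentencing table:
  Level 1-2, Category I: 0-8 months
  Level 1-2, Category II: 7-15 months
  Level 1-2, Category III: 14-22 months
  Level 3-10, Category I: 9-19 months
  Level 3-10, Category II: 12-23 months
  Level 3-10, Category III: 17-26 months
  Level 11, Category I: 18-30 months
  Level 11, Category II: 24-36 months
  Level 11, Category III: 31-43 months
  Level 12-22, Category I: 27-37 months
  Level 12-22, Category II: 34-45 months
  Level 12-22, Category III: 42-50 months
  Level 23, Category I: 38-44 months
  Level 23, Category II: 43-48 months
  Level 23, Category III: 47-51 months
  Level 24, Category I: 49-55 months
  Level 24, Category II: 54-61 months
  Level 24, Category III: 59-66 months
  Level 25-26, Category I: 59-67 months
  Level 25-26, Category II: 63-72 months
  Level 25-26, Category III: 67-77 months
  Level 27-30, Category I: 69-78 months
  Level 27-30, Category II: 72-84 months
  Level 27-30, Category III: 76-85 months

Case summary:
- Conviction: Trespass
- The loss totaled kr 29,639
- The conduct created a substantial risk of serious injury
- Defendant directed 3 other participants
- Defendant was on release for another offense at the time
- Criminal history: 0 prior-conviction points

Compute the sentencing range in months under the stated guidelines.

69-78 months

Base offense level for trespass: 22.
R1 applies: 22 + 4 = 26.
R2 applies (level before this adjustment is 26 ≥ 25, so +4): 26 + 4 = 30.
R3 applies: 30 + 2 = 32.
R5 applies: 32 + 2 = 34.
R6 does not apply.
Level 34 exceeds the maximum of 30; capped at 30.
Final offense level: 30.
Criminal history: 0 prior points → Category I (0-2).
Level 30 falls in the 27-30 band.
Grid: Level 27-30 × Category I = 69-78 months.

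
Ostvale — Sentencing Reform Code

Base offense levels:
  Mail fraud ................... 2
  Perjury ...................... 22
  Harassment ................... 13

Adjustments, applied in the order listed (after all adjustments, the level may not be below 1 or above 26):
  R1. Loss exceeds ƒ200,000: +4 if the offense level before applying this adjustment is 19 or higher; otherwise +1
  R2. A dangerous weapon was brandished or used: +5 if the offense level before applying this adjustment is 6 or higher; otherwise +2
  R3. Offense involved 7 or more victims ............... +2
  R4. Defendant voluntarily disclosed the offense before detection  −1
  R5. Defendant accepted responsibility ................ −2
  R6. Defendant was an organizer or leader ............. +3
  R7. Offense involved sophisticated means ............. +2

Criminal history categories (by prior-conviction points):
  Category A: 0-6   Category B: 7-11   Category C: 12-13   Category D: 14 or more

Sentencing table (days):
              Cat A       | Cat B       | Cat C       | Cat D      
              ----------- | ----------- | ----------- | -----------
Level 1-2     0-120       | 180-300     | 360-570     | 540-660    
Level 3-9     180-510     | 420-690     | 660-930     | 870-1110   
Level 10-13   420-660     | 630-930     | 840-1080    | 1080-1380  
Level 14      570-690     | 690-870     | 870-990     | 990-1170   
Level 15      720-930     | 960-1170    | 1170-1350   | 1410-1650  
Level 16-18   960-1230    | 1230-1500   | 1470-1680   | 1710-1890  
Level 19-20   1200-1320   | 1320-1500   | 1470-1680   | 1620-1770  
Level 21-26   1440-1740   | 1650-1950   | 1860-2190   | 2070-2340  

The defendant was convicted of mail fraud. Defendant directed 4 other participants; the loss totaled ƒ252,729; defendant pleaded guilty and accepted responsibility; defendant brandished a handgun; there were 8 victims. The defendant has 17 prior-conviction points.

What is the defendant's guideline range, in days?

870-1110 days

Base offense level for mail fraud: 2.
R1 applies (level before this adjustment is 2 < 19, so +1): 2 + 1 = 3.
R2 applies (level before this adjustment is 3 < 6, so +2): 3 + 2 = 5.
R3 applies: 5 + 2 = 7.
R5 applies: 7 − 2 = 5.
R6 applies: 5 + 3 = 8.
R7 does not apply.
Final offense level: 8.
Criminal history: 17 prior points → Category D (14+).
Level 8 falls in the 3-9 band.
Grid: Level 3-9 × Category D = 870-1110 days.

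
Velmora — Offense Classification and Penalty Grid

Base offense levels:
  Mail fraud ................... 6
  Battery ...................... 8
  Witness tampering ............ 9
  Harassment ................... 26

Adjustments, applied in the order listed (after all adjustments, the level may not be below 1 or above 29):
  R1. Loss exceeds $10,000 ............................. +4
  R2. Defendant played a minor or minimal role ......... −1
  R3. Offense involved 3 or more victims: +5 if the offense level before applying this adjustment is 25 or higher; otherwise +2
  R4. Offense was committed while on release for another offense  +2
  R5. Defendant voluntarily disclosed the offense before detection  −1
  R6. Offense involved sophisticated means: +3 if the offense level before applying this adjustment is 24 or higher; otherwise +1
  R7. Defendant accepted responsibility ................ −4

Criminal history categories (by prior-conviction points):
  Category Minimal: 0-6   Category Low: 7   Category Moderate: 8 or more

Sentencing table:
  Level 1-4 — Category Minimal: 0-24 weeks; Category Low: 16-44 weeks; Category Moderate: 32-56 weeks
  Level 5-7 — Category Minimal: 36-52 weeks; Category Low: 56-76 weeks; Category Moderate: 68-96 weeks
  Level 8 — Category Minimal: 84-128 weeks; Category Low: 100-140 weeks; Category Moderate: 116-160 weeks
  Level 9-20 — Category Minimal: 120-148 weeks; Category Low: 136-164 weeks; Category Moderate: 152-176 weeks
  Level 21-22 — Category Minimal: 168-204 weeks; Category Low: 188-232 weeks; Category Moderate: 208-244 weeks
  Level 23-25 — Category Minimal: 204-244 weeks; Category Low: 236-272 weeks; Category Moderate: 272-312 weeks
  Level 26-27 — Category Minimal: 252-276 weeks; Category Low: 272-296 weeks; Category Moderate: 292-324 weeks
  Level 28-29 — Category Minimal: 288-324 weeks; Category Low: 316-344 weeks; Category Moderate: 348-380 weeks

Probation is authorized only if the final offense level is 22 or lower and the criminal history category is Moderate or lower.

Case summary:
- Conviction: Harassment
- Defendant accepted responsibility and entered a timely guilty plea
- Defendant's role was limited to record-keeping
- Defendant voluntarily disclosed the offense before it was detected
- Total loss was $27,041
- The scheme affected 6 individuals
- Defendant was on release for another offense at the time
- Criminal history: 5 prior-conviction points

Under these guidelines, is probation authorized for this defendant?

Base offense level for harassment: 26.
R1 applies: 26 + 4 = 30.
R2 applies: 30 − 1 = 29.
R3 applies (level before this adjustment is 29 ≥ 25, so +5): 29 + 5 = 34.
R4 applies: 34 + 2 = 36.
R5 applies: 36 − 1 = 35.
R6 does not apply.
R7 applies: 35 − 4 = 31.
Level 31 exceeds the maximum of 29; capped at 29.
Final offense level: 29.
Criminal history: 5 prior points → Category Minimal (0-6).
Level 29 falls in the 28-29 band.
Grid: Level 28-29 × Category Minimal = 288-324 weeks.
Probation check: level 29 > 22 and category Minimal ≤ Moderate → not eligible.

No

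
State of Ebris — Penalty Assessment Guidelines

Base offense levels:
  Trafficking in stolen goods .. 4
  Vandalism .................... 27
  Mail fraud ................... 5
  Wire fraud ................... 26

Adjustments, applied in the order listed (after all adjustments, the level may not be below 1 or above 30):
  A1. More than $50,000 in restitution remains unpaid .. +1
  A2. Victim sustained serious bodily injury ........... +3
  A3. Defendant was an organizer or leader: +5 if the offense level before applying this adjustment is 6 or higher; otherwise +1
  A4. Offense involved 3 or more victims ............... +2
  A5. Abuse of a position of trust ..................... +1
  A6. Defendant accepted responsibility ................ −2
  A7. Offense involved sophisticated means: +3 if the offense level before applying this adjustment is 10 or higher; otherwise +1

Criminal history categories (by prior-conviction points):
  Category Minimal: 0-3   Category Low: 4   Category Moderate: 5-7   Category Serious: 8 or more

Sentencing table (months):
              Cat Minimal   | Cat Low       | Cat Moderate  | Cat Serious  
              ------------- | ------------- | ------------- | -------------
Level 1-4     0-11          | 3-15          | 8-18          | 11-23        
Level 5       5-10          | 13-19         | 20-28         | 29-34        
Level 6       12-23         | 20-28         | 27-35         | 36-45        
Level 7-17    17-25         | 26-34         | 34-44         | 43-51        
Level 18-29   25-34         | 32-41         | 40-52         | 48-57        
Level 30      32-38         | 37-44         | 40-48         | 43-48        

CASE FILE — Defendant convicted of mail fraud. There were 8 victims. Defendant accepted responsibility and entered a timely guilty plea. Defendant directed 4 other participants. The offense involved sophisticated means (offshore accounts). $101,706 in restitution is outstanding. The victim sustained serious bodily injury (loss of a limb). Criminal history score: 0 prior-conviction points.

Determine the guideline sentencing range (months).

Base offense level for mail fraud: 5.
A1 applies: 5 + 1 = 6.
A2 applies: 6 + 3 = 9.
A3 applies (level before this adjustment is 9 ≥ 6, so +5): 9 + 5 = 14.
A4 applies: 14 + 2 = 16.
A6 applies: 16 − 2 = 14.
A7 applies (level before this adjustment is 14 ≥ 10, so +3): 14 + 3 = 17.
Final offense level: 17.
Criminal history: 0 prior points → Category Minimal (0-3).
Level 17 falls in the 7-17 band.
Grid: Level 7-17 × Category Minimal = 17-25 months.

17-25 months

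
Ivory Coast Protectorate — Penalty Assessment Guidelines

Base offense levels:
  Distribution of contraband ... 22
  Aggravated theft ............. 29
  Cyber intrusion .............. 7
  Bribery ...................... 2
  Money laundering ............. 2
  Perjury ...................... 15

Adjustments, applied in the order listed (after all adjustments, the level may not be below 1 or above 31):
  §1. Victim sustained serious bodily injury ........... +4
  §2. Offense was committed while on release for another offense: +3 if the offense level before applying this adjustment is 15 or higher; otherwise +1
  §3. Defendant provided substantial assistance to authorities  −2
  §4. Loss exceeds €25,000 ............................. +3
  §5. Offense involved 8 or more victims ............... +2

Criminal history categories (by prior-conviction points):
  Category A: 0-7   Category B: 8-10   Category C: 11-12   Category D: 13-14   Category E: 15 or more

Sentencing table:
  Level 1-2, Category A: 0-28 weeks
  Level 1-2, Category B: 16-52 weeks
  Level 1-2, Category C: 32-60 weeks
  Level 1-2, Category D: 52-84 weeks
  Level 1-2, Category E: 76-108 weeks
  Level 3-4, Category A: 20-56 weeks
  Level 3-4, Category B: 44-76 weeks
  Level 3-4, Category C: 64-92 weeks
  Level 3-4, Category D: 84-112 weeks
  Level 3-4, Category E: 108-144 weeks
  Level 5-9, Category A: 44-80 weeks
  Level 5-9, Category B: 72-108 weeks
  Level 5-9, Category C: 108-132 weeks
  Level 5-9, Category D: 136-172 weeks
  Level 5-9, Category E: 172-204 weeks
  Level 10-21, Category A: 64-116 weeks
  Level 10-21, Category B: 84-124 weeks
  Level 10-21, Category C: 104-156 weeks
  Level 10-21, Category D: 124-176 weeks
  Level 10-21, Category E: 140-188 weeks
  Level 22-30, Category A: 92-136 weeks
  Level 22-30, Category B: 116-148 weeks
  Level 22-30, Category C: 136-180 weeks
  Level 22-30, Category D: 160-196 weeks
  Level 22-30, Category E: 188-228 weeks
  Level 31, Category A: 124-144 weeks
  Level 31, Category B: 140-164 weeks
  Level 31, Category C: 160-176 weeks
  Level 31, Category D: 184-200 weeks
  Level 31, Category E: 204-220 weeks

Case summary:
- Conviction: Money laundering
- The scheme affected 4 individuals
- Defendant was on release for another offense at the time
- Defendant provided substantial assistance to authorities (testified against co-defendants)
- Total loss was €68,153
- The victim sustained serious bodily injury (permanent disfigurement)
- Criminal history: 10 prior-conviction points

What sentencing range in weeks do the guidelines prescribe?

72-108 weeks

Base offense level for money laundering: 2.
§1 applies: 2 + 4 = 6.
§2 applies (level before this adjustment is 6 < 15, so +1): 6 + 1 = 7.
§3 applies: 7 − 2 = 5.
§4 applies: 5 + 3 = 8.
§5 does not apply.
Final offense level: 8.
Criminal history: 10 prior points → Category B (8-10).
Level 8 falls in the 5-9 band.
Grid: Level 5-9 × Category B = 72-108 weeks.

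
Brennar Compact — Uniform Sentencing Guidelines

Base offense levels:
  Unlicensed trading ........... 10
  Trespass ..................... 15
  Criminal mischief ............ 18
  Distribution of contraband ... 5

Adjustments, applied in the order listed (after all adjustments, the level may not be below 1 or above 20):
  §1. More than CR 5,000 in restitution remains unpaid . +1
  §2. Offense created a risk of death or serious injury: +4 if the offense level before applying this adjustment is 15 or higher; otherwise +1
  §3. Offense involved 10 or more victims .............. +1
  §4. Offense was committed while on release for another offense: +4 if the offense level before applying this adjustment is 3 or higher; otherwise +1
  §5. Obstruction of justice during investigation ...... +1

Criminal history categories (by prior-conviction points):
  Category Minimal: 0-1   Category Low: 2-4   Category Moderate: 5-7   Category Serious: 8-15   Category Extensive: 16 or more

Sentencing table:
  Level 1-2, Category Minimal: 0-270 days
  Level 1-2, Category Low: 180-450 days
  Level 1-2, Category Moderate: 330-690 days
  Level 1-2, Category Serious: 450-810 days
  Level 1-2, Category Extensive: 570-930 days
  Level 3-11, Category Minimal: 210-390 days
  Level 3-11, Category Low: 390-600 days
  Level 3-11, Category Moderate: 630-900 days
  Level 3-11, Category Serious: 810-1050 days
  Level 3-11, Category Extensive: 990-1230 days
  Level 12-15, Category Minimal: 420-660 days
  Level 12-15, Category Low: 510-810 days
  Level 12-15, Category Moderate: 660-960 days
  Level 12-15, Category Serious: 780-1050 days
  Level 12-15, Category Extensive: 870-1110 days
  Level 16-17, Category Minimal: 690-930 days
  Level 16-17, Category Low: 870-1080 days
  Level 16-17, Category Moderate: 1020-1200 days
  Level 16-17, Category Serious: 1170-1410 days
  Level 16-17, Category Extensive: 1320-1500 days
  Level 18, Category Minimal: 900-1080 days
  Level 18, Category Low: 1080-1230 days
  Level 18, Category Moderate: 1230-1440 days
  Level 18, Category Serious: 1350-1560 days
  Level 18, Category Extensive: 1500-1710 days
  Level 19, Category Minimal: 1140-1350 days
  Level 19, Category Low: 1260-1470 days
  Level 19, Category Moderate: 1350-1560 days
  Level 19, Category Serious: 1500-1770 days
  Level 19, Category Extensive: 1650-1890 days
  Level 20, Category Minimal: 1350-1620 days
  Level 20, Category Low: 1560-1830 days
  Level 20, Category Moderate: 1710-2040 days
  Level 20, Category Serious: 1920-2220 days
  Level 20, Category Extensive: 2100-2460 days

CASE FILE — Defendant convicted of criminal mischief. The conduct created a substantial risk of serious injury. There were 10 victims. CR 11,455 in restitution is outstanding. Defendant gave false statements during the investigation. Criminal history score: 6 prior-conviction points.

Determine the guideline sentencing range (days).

1710-2040 days

Base offense level for criminal mischief: 18.
§1 applies: 18 + 1 = 19.
§2 applies (level before this adjustment is 19 ≥ 15, so +4): 19 + 4 = 23.
§3 applies: 23 + 1 = 24.
§5 applies: 24 + 1 = 25.
Level 25 exceeds the maximum of 20; capped at 20.
Final offense level: 20.
Criminal history: 6 prior points → Category Moderate (5-7).
Level 20 falls in the 20 band.
Grid: Level 20 × Category Moderate = 1710-2040 days.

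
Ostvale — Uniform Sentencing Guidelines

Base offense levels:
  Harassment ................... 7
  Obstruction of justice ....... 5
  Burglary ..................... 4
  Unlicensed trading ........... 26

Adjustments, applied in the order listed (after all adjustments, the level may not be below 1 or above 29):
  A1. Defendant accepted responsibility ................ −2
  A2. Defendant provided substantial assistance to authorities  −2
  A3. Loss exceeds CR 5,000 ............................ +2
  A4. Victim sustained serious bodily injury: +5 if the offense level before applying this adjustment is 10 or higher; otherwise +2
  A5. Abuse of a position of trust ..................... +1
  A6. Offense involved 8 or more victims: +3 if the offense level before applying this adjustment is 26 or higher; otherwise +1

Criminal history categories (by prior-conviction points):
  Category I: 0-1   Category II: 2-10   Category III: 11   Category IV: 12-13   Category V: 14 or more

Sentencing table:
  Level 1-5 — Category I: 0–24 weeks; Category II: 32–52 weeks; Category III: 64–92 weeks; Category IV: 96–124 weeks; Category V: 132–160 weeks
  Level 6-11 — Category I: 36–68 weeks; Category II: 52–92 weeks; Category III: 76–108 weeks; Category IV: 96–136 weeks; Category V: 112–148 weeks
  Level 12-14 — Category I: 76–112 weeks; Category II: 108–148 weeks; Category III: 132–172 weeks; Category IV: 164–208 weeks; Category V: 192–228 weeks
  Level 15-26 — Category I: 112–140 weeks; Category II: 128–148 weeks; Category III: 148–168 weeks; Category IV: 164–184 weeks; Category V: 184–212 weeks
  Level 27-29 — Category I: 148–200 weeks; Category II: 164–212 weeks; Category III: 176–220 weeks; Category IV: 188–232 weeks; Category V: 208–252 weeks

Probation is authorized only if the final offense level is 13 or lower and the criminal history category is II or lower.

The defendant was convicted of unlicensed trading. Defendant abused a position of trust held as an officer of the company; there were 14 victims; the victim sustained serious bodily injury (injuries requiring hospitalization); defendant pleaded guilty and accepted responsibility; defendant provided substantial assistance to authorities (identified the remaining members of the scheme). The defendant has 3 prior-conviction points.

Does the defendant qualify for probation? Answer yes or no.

Base offense level for unlicensed trading: 26.
A1 applies: 26 − 2 = 24.
A2 applies: 24 − 2 = 22.
A3 does not apply.
A4 applies (level before this adjustment is 22 ≥ 10, so +5): 22 + 5 = 27.
A5 applies: 27 + 1 = 28.
A6 applies (level before this adjustment is 28 ≥ 26, so +3): 28 + 3 = 31.
Level 31 exceeds the maximum of 29; capped at 29.
Final offense level: 29.
Criminal history: 3 prior points → Category II (2-10).
Level 29 falls in the 27-29 band.
Grid: Level 27-29 × Category II = 164-212 weeks.
Probation check: level 29 > 13 and category II ≤ II → not eligible.

No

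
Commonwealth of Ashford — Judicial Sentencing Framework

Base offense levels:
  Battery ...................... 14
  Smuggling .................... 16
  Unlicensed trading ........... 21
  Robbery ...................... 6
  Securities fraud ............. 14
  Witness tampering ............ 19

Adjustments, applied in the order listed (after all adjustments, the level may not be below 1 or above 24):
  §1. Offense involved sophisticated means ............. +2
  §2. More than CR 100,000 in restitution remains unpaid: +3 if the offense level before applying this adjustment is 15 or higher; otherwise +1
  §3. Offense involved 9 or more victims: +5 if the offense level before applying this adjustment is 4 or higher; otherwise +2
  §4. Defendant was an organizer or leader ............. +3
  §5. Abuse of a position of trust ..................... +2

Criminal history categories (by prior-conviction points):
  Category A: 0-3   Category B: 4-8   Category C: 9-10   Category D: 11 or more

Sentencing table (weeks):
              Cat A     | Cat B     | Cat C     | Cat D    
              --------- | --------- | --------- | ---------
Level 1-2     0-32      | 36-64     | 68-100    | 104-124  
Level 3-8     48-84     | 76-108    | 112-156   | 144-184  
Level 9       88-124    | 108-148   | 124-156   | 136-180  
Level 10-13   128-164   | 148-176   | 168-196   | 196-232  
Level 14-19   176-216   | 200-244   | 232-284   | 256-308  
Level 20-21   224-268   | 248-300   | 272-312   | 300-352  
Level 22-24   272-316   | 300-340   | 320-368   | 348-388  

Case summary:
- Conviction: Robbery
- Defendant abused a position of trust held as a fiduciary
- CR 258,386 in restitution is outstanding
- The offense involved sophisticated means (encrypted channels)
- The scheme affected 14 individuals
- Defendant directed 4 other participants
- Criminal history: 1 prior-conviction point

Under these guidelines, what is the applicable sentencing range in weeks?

176-216 weeks

Base offense level for robbery: 6.
§1 applies: 6 + 2 = 8.
§2 applies (level before this adjustment is 8 < 15, so +1): 8 + 1 = 9.
§3 applies (level before this adjustment is 9 ≥ 4, so +5): 9 + 5 = 14.
§4 applies: 14 + 3 = 17.
§5 applies: 17 + 2 = 19.
Final offense level: 19.
Criminal history: 1 prior point → Category A (0-3).
Level 19 falls in the 14-19 band.
Grid: Level 14-19 × Category A = 176-216 weeks.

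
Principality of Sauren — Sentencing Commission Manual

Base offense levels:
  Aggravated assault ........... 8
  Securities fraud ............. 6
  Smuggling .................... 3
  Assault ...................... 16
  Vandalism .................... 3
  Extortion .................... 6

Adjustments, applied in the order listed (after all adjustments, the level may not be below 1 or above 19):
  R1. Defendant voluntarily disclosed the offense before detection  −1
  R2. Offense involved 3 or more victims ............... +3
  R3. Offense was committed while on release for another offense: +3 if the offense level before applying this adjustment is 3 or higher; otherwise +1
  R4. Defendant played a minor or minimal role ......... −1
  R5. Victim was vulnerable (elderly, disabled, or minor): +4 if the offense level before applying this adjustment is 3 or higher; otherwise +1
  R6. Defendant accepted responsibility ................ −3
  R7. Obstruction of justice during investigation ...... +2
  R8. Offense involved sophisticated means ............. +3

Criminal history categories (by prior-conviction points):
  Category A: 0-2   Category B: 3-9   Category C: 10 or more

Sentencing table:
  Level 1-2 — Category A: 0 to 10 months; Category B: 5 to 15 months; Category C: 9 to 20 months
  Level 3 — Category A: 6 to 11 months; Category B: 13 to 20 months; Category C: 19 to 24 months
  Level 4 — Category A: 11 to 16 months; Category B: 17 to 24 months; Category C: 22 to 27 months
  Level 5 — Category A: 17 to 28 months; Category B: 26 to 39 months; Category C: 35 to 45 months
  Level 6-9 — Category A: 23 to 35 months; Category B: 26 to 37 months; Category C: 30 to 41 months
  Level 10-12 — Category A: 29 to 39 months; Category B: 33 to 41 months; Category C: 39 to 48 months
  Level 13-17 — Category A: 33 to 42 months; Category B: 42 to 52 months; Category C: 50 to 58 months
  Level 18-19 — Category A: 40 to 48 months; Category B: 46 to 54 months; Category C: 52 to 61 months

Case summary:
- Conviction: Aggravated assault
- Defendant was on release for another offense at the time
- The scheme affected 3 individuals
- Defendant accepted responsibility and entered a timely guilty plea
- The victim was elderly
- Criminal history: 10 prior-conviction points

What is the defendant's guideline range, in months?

Base offense level for aggravated assault: 8.
R1 does not apply.
R2 applies: 8 + 3 = 11.
R3 applies (level before this adjustment is 11 ≥ 3, so +3): 11 + 3 = 14.
R4 does not apply.
R5 applies (level before this adjustment is 14 ≥ 3, so +4): 14 + 4 = 18.
R6 applies: 18 − 3 = 15.
R7 does not apply.
Final offense level: 15.
Criminal history: 10 prior points → Category C (10+).
Level 15 falls in the 13-17 band.
Grid: Level 13-17 × Category C = 50-58 months.

50-58 months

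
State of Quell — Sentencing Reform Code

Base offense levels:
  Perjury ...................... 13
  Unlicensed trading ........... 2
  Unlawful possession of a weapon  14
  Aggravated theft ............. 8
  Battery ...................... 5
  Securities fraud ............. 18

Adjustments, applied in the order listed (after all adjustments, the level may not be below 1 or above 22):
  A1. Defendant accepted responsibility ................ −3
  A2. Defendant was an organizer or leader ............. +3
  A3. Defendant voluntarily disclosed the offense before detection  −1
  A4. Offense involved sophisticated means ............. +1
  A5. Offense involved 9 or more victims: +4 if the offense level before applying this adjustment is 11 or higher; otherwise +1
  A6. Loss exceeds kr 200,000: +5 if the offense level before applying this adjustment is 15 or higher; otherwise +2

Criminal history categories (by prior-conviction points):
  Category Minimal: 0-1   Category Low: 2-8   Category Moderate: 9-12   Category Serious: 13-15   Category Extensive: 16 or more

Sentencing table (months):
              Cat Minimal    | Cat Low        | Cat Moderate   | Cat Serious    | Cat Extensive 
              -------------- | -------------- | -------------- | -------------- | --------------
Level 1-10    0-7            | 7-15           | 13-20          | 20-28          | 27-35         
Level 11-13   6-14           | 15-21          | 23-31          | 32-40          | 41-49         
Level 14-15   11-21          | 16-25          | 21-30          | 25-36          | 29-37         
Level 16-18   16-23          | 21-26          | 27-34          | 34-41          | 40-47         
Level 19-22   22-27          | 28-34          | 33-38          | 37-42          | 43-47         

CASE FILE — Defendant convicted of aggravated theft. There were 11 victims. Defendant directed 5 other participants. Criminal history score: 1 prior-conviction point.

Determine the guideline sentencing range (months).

11-21 months

Base offense level for aggravated theft: 8.
A2 applies: 8 + 3 = 11.
A5 applies (level before this adjustment is 11 ≥ 11, so +4): 11 + 4 = 15.
Final offense level: 15.
Criminal history: 1 prior point → Category Minimal (0-1).
Level 15 falls in the 14-15 band.
Grid: Level 14-15 × Category Minimal = 11-21 months.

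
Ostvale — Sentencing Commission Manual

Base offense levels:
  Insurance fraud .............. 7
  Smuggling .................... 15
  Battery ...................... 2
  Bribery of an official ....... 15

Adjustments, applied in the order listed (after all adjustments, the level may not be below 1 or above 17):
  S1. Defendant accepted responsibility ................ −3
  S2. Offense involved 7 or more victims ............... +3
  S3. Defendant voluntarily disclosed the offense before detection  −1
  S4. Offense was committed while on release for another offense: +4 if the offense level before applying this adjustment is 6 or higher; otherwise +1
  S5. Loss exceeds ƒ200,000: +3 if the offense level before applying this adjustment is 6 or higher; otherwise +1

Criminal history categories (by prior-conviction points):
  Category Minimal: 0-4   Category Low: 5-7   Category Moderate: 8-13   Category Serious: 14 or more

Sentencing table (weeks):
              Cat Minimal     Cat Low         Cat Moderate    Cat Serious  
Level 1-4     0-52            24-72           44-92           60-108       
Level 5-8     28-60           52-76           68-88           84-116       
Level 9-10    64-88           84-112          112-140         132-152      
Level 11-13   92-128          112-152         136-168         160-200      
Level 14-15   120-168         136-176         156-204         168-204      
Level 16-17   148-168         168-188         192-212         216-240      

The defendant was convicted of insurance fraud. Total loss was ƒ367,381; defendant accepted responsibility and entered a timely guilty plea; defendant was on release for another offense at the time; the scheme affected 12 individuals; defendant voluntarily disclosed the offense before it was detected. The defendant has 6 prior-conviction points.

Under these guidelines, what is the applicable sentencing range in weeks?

112-152 weeks

Base offense level for insurance fraud: 7.
S1 applies: 7 − 3 = 4.
S2 applies: 4 + 3 = 7.
S3 applies: 7 − 1 = 6.
S4 applies (level before this adjustment is 6 ≥ 6, so +4): 6 + 4 = 10.
S5 applies (level before this adjustment is 10 ≥ 6, so +3): 10 + 3 = 13.
Final offense level: 13.
Criminal history: 6 prior points → Category Low (5-7).
Level 13 falls in the 11-13 band.
Grid: Level 11-13 × Category Low = 112-152 weeks.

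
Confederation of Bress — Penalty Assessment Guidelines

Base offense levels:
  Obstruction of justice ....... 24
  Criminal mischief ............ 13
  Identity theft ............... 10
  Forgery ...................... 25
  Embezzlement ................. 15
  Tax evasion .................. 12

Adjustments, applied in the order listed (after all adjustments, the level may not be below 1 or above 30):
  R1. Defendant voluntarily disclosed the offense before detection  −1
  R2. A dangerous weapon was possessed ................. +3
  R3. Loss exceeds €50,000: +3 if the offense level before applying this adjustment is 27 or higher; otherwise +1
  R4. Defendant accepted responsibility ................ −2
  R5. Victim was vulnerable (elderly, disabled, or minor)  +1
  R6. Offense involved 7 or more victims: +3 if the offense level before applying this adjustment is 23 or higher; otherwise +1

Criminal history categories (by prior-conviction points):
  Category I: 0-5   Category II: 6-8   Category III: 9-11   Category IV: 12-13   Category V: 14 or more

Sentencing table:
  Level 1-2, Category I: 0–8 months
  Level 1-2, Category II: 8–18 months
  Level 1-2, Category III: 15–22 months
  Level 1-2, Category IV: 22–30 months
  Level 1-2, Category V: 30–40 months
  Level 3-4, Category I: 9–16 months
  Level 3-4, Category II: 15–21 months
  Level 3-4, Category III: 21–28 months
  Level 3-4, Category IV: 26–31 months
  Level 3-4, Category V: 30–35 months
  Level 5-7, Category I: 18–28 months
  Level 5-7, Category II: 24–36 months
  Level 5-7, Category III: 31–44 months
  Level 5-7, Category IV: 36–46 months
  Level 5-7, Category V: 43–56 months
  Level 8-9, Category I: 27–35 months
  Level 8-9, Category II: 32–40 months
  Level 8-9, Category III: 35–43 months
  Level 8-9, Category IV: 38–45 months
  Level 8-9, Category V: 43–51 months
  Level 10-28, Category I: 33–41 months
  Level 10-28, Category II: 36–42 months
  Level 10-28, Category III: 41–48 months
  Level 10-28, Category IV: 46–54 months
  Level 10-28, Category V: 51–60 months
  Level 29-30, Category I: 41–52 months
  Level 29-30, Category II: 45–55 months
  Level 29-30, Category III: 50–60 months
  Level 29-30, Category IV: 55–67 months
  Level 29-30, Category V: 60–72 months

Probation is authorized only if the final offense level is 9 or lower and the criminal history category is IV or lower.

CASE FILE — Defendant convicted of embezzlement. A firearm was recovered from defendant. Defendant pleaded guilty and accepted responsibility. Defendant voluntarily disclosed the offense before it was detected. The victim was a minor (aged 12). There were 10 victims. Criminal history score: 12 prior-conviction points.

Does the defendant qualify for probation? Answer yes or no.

No

Base offense level for embezzlement: 15.
R1 applies: 15 − 1 = 14.
R2 applies: 14 + 3 = 17.
R4 applies: 17 − 2 = 15.
R5 applies: 15 + 1 = 16.
R6 applies (level before this adjustment is 16 < 23, so +1): 16 + 1 = 17.
Final offense level: 17.
Criminal history: 12 prior points → Category IV (12-13).
Level 17 falls in the 10-28 band.
Grid: Level 10-28 × Category IV = 46-54 months.
Probation check: level 17 > 9 and category IV ≤ IV → not eligible.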